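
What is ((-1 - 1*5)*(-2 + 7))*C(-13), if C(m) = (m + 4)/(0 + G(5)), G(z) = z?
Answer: 54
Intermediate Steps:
C(m) = 4/5 + m/5 (C(m) = (m + 4)/(0 + 5) = (4 + m)/5 = (4 + m)*(1/5) = 4/5 + m/5)
((-1 - 1*5)*(-2 + 7))*C(-13) = ((-1 - 1*5)*(-2 + 7))*(4/5 + (1/5)*(-13)) = ((-1 - 5)*5)*(4/5 - 13/5) = -6*5*(-9/5) = -30*(-9/5) = 54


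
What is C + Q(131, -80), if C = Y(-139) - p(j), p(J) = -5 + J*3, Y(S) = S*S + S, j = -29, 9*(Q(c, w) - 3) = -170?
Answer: 173323/9 ≈ 19258.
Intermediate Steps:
Q(c, w) = -143/9 (Q(c, w) = 3 + (⅑)*(-170) = 3 - 170/9 = -143/9)
Y(S) = S + S² (Y(S) = S² + S = S + S²)
p(J) = -5 + 3*J
C = 19274 (C = -139*(1 - 139) - (-5 + 3*(-29)) = -139*(-138) - (-5 - 87) = 19182 - 1*(-92) = 19182 + 92 = 19274)
C + Q(131, -80) = 19274 - 143/9 = 173323/9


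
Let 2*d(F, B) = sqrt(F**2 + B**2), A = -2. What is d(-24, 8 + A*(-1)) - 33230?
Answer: -33217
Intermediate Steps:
d(F, B) = sqrt(B**2 + F**2)/2 (d(F, B) = sqrt(F**2 + B**2)/2 = sqrt(B**2 + F**2)/2)
d(-24, 8 + A*(-1)) - 33230 = sqrt((8 - 2*(-1))**2 + (-24)**2)/2 - 33230 = sqrt((8 + 2)**2 + 576)/2 - 33230 = sqrt(10**2 + 576)/2 - 33230 = sqrt(100 + 576)/2 - 33230 = sqrt(676)/2 - 33230 = (1/2)*26 - 33230 = 13 - 33230 = -33217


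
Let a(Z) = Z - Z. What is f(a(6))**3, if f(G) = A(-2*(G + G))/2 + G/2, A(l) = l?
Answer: 0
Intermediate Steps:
a(Z) = 0
f(G) = -3*G/2 (f(G) = -2*(G + G)/2 + G/2 = -4*G*(1/2) + G*(1/2) = -4*G*(1/2) + G/2 = -2*G + G/2 = -3*G/2)
f(a(6))**3 = (-3/2*0)**3 = 0**3 = 0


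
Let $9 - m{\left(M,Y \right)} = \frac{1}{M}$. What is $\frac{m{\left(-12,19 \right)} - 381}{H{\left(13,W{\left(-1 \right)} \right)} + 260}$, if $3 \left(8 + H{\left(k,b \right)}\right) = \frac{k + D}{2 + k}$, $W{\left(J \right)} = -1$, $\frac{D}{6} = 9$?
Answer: $- \frac{66945}{45628} \approx -1.4672$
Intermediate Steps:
$D = 54$ ($D = 6 \cdot 9 = 54$)
$H{\left(k,b \right)} = -8 + \frac{54 + k}{3 \left(2 + k\right)}$ ($H{\left(k,b \right)} = -8 + \frac{\left(k + 54\right) \frac{1}{2 + k}}{3} = -8 + \frac{\left(54 + k\right) \frac{1}{2 + k}}{3} = -8 + \frac{\frac{1}{2 + k} \left(54 + k\right)}{3} = -8 + \frac{54 + k}{3 \left(2 + k\right)}$)
$m{\left(M,Y \right)} = 9 - \frac{1}{M}$
$\frac{m{\left(-12,19 \right)} - 381}{H{\left(13,W{\left(-1 \right)} \right)} + 260} = \frac{\left(9 - \frac{1}{-12}\right) - 381}{\frac{6 - 299}{3 \left(2 + 13\right)} + 260} = \frac{\left(9 - - \frac{1}{12}\right) - 381}{\frac{6 - 299}{3 \cdot 15} + 260} = \frac{\left(9 + \frac{1}{12}\right) - 381}{\frac{1}{3} \cdot \frac{1}{15} \left(-293\right) + 260} = \frac{\frac{109}{12} - 381}{- \frac{293}{45} + 260} = - \frac{4463}{12 \cdot \frac{11407}{45}} = \left(- \frac{4463}{12}\right) \frac{45}{11407} = - \frac{66945}{45628}$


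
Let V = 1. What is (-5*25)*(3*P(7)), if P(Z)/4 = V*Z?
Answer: -10500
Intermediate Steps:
P(Z) = 4*Z (P(Z) = 4*(1*Z) = 4*Z)
(-5*25)*(3*P(7)) = (-5*25)*(3*(4*7)) = -375*28 = -125*84 = -10500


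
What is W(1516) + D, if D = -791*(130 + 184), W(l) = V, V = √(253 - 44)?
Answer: -248374 + √209 ≈ -2.4836e+5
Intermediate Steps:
V = √209 ≈ 14.457
W(l) = √209
D = -248374 (D = -791*314 = -248374)
W(1516) + D = √209 - 248374 = -248374 + √209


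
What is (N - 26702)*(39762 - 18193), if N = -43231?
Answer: -1508384877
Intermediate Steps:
(N - 26702)*(39762 - 18193) = (-43231 - 26702)*(39762 - 18193) = -69933*21569 = -1508384877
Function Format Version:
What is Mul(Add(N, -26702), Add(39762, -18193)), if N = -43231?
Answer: -1508384877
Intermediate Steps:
Mul(Add(N, -26702), Add(39762, -18193)) = Mul(Add(-43231, -26702), Add(39762, -18193)) = Mul(-69933, 21569) = -1508384877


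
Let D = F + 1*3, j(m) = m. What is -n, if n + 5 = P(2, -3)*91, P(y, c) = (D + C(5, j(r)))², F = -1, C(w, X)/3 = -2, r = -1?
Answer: -1451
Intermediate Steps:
C(w, X) = -6 (C(w, X) = 3*(-2) = -6)
D = 2 (D = -1 + 1*3 = -1 + 3 = 2)
P(y, c) = 16 (P(y, c) = (2 - 6)² = (-4)² = 16)
n = 1451 (n = -5 + 16*91 = -5 + 1456 = 1451)
-n = -1*1451 = -1451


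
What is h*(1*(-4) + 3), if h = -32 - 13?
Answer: 45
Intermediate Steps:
h = -45
h*(1*(-4) + 3) = -45*(1*(-4) + 3) = -45*(-4 + 3) = -45*(-1) = 45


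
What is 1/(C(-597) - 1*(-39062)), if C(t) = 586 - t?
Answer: 1/40245 ≈ 2.4848e-5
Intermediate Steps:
1/(C(-597) - 1*(-39062)) = 1/((586 - 1*(-597)) - 1*(-39062)) = 1/((586 + 597) + 39062) = 1/(1183 + 39062) = 1/40245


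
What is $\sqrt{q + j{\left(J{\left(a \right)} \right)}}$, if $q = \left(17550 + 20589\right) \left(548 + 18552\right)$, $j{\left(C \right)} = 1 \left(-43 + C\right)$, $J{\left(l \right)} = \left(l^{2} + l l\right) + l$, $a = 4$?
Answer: $\sqrt{728454893} \approx 26990.0$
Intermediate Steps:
$J{\left(l \right)} = l + 2 l^{2}$ ($J{\left(l \right)} = \left(l^{2} + l^{2}\right) + l = 2 l^{2} + l = l + 2 l^{2}$)
$j{\left(C \right)} = -43 + C$
$q = 728454900$ ($q = 38139 \cdot 19100 = 728454900$)
$\sqrt{q + j{\left(J{\left(a \right)} \right)}} = \sqrt{728454900 - \left(43 - 4 \left(1 + 2 \cdot 4\right)\right)} = \sqrt{728454900 - \left(43 - 4 \left(1 + 8\right)\right)} = \sqrt{728454900 + \left(-43 + 4 \cdot 9\right)} = \sqrt{728454900 + \left(-43 + 36\right)} = \sqrt{728454900 - 7} = \sqrt{728454893}$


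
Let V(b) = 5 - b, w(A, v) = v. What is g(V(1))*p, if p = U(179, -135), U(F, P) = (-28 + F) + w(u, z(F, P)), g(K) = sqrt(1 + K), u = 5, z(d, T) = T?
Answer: 16*sqrt(5) ≈ 35.777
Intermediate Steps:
U(F, P) = -28 + F + P (U(F, P) = (-28 + F) + P = -28 + F + P)
p = 16 (p = -28 + 179 - 135 = 16)
g(V(1))*p = sqrt(1 + (5 - 1*1))*16 = sqrt(1 + (5 - 1))*16 = sqrt(1 + 4)*16 = sqrt(5)*16 = 16*sqrt(5)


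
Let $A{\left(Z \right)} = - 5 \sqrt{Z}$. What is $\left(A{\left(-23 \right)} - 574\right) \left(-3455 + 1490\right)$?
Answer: $1127910 + 9825 i \sqrt{23} \approx 1.1279 \cdot 10^{6} + 47119.0 i$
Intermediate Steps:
$\left(A{\left(-23 \right)} - 574\right) \left(-3455 + 1490\right) = \left(- 5 \sqrt{-23} - 574\right) \left(-3455 + 1490\right) = \left(- 5 i \sqrt{23} - 574\right) \left(-1965\right) = \left(-574 - 5 i \sqrt{23}\right) \left(-1965\right) = 1127910 + 9825 i \sqrt{23}$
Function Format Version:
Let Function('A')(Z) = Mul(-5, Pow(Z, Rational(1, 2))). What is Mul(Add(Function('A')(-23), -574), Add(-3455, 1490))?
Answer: Add(1127910, Mul(9825, I, Pow(23, Rational(1, 2)))) ≈ Add(1.1279e+6, Mul(47119., I))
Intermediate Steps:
Mul(Add(Function('A')(-23), -574), Add(-3455, 1490)) = Mul(Add(Mul(-5, Pow(-23, Rational(1, 2))), -574), Add(-3455, 1490)) = Mul(Add(Mul(-5, Mul(I, Pow(23, Rational(1, 2)))), -574), -1965) = Mul(Add(Mul(-5, I, Pow(23, Rational(1, 2))), -574), -1965) = Mul(Add(-574, Mul(-5, I, Pow(23, Rational(1, 2)))), -1965) = Add(1127910, Mul(9825, I, Pow(23, Rational(1, 2))))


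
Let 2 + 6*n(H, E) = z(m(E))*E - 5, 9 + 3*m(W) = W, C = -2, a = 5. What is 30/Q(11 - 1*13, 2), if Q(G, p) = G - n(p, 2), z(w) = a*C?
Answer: 12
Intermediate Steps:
m(W) = -3 + W/3
z(w) = -10 (z(w) = 5*(-2) = -10)
n(H, E) = -7/6 - 5*E/3 (n(H, E) = -⅓ + (-10*E - 5)/6 = -⅓ + (-5 - 10*E)/6 = -⅓ + (-⅚ - 5*E/3) = -7/6 - 5*E/3)
Q(G, p) = 9/2 + G (Q(G, p) = G - (-7/6 - 5/3*2) = G - (-7/6 - 10/3) = G - 1*(-9/2) = G + 9/2 = 9/2 + G)
30/Q(11 - 1*13, 2) = 30/(9/2 + (11 - 1*13)) = 30/(9/2 + (11 - 13)) = 30/(9/2 - 2) = 30/(5/2) = 30*(⅖) = 12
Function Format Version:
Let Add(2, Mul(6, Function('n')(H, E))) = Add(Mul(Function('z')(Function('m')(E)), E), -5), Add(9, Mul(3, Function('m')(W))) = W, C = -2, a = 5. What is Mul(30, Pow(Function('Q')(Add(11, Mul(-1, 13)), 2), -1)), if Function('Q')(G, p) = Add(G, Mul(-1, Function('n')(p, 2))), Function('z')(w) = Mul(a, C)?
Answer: 12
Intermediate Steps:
Function('m')(W) = Add(-3, Mul(Rational(1, 3), W))
Function('z')(w) = -10 (Function('z')(w) = Mul(5, -2) = -10)
Function('n')(H, E) = Add(Rational(-7, 6), Mul(Rational(-5, 3), E)) (Function('n')(H, E) = Add(Rational(-1, 3), Mul(Rational(1, 6), Add(Mul(-10, E), -5))) = Add(Rational(-1, 3), Mul(Rational(1, 6), Add(-5, Mul(-10, E)))) = Add(Rational(-1, 3), Add(Rational(-5, 6), Mul(Rational(-5, 3), E))) = Add(Rational(-7, 6), Mul(Rational(-5, 3), E)))
Function('Q')(G, p) = Add(Rational(9, 2), G) (Function('Q')(G, p) = Add(G, Mul(-1, Add(Rational(-7, 6), Mul(Rational(-5, 3), 2)))) = Add(G, Mul(-1, Add(Rational(-7, 6), Rational(-10, 3)))) = Add(G, Mul(-1, Rational(-9, 2))) = Add(G, Rational(9, 2)) = Add(Rational(9, 2), G))
Mul(30, Pow(Function('Q')(Add(11, Mul(-1, 13)), 2), -1)) = Mul(30, Pow(Add(Rational(9, 2), Add(11, Mul(-1, 13))), -1)) = Mul(30, Pow(Add(Rational(9, 2), Add(11, -13)), -1)) = Mul(30, Pow(Add(Rational(9, 2), -2), -1)) = Mul(30, Pow(Rational(5, 2), -1)) = Mul(30, Rational(2, 5)) = 12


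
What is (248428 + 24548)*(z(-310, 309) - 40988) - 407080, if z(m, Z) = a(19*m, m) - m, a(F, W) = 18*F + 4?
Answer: -40044348424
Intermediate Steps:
a(F, W) = 4 + 18*F
z(m, Z) = 4 + 341*m (z(m, Z) = (4 + 18*(19*m)) - m = (4 + 342*m) - m = 4 + 341*m)
(248428 + 24548)*(z(-310, 309) - 40988) - 407080 = (248428 + 24548)*((4 + 341*(-310)) - 40988) - 407080 = 272976*((4 - 105710) - 40988) - 407080 = 272976*(-105706 - 40988) - 407080 = 272976*(-146694) - 407080 = -40043941344 - 407080 = -40044348424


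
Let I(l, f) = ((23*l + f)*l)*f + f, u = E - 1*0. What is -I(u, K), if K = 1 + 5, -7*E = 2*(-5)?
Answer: -16614/49 ≈ -339.06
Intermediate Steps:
E = 10/7 (E = -2*(-5)/7 = -⅐*(-10) = 10/7 ≈ 1.4286)
K = 6
u = 10/7 (u = 10/7 - 1*0 = 10/7 + 0 = 10/7 ≈ 1.4286)
I(l, f) = f + f*l*(f + 23*l) (I(l, f) = ((f + 23*l)*l)*f + f = (l*(f + 23*l))*f + f = f*l*(f + 23*l) + f = f + f*l*(f + 23*l))
-I(u, K) = -6*(1 + 23*(10/7)² + 6*(10/7)) = -6*(1 + 23*(100/49) + 60/7) = -6*(1 + 2300/49 + 60/7) = -6*2769/49 = -1*16614/49 = -16614/49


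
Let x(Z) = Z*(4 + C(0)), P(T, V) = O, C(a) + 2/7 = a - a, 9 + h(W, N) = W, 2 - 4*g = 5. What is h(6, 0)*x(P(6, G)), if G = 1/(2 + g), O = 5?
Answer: -390/7 ≈ -55.714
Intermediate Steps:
g = -¾ (g = ½ - ¼*5 = ½ - 5/4 = -¾ ≈ -0.75000)
h(W, N) = -9 + W
G = ⅘ (G = 1/(2 - ¾) = 1/(5/4) = ⅘ ≈ 0.80000)
C(a) = -2/7 (C(a) = -2/7 + (a - a) = -2/7 + 0 = -2/7)
P(T, V) = 5
x(Z) = 26*Z/7 (x(Z) = Z*(4 - 2/7) = Z*(26/7) = 26*Z/7)
h(6, 0)*x(P(6, G)) = (-9 + 6)*((26/7)*5) = -3*130/7 = -390/7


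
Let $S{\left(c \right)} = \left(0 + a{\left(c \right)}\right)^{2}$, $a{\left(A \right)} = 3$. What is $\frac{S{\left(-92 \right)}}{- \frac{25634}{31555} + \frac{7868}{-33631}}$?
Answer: $- \frac{9551035845}{1110371794} \approx -8.6017$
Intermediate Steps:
$S{\left(c \right)} = 9$ ($S{\left(c \right)} = \left(0 + 3\right)^{2} = 3^{2} = 9$)
$\frac{S{\left(-92 \right)}}{- \frac{25634}{31555} + \frac{7868}{-33631}} = \frac{9}{- \frac{25634}{31555} + \frac{7868}{-33631}} = \frac{9}{\left(-25634\right) \frac{1}{31555} + 7868 \left(- \frac{1}{33631}\right)} = \frac{9}{- \frac{25634}{31555} - \frac{7868}{33631}} = \frac{9}{- \frac{1110371794}{1061226205}} = 9 \left(- \frac{1061226205}{1110371794}\right) = - \frac{9551035845}{1110371794}$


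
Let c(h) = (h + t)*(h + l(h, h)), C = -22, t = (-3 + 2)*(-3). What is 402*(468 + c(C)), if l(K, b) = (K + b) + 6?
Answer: 646416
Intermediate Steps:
t = 3 (t = -1*(-3) = 3)
l(K, b) = 6 + K + b
c(h) = (3 + h)*(6 + 3*h) (c(h) = (h + 3)*(h + (6 + h + h)) = (3 + h)*(h + (6 + 2*h)) = (3 + h)*(6 + 3*h))
402*(468 + c(C)) = 402*(468 + (18 + 3*(-22)**2 + 15*(-22))) = 402*(468 + (18 + 3*484 - 330)) = 402*(468 + (18 + 1452 - 330)) = 402*(468 + 1140) = 402*1608 = 646416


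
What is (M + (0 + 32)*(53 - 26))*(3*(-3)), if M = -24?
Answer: -7560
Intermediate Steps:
(M + (0 + 32)*(53 - 26))*(3*(-3)) = (-24 + (0 + 32)*(53 - 26))*(3*(-3)) = (-24 + 32*27)*(-9) = (-24 + 864)*(-9) = 840*(-9) = -7560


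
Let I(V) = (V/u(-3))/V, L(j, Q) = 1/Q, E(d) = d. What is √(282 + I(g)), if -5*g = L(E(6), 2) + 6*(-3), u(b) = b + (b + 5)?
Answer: √281 ≈ 16.763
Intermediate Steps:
u(b) = 5 + 2*b (u(b) = b + (5 + b) = 5 + 2*b)
g = 7/2 (g = -(1/2 + 6*(-3))/5 = -(½ - 18)/5 = -⅕*(-35/2) = 7/2 ≈ 3.5000)
I(V) = -1 (I(V) = (V/(5 + 2*(-3)))/V = (V/(5 - 6))/V = (V/(-1))/V = (V*(-1))/V = (-V)/V = -1)
√(282 + I(g)) = √(282 - 1) = √281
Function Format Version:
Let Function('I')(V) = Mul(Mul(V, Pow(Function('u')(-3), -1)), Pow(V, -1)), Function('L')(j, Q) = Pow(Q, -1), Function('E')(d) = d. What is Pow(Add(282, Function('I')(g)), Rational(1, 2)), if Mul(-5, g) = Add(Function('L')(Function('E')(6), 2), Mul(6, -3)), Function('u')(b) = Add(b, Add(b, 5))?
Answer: Pow(281, Rational(1, 2)) ≈ 16.763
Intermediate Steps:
Function('u')(b) = Add(5, Mul(2, b)) (Function('u')(b) = Add(b, Add(5, b)) = Add(5, Mul(2, b)))
g = Rational(7, 2) (g = Mul(Rational(-1, 5), Add(Pow(2, -1), Mul(6, -3))) = Mul(Rational(-1, 5), Add(Rational(1, 2), -18)) = Mul(Rational(-1, 5), Rational(-35, 2)) = Rational(7, 2) ≈ 3.5000)
Function('I')(V) = -1 (Function('I')(V) = Mul(Mul(V, Pow(Add(5, Mul(2, -3)), -1)), Pow(V, -1)) = Mul(Mul(V, Pow(Add(5, -6), -1)), Pow(V, -1)) = Mul(Mul(V, Pow(-1, -1)), Pow(V, -1)) = Mul(Mul(V, -1), Pow(V, -1)) = Mul(Mul(-1, V), Pow(V, -1)) = -1)
Pow(Add(282, Function('I')(g)), Rational(1, 2)) = Pow(Add(282, -1), Rational(1, 2)) = Pow(281, Rational(1, 2))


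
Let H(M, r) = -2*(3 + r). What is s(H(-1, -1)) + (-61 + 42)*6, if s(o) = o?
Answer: -118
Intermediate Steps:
H(M, r) = -6 - 2*r
s(H(-1, -1)) + (-61 + 42)*6 = (-6 - 2*(-1)) + (-61 + 42)*6 = (-6 + 2) - 19*6 = -4 - 114 = -118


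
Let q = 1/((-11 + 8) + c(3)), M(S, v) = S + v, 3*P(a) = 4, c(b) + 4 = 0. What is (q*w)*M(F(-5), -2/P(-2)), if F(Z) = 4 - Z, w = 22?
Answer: -165/7 ≈ -23.571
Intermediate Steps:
c(b) = -4 (c(b) = -4 + 0 = -4)
P(a) = 4/3 (P(a) = (1/3)*4 = 4/3)
q = -1/7 (q = 1/((-11 + 8) - 4) = 1/(-3 - 4) = 1/(-7) = -1/7 ≈ -0.14286)
(q*w)*M(F(-5), -2/P(-2)) = (-1/7*22)*((4 - 1*(-5)) - 2/4/3) = -22*((4 + 5) - 2*3/4)/7 = -22*(9 - 3/2)/7 = -22/7*15/2 = -165/7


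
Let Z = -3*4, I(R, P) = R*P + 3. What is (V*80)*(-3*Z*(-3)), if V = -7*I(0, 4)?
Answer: 181440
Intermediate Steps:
I(R, P) = 3 + P*R (I(R, P) = P*R + 3 = 3 + P*R)
V = -21 (V = -7*(3 + 4*0) = -7*(3 + 0) = -7*3 = -21)
Z = -12
(V*80)*(-3*Z*(-3)) = (-21*80)*(-3*(-12)*(-3)) = -60480*(-3) = -1680*(-108) = 181440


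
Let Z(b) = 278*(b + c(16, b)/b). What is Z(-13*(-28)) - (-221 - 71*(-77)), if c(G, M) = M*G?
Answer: 100394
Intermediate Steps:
c(G, M) = G*M
Z(b) = 4448 + 278*b (Z(b) = 278*(b + (16*b)/b) = 278*(b + 16) = 278*(16 + b) = 4448 + 278*b)
Z(-13*(-28)) - (-221 - 71*(-77)) = (4448 + 278*(-13*(-28))) - (-221 - 71*(-77)) = (4448 + 278*364) - (-221 + 5467) = (4448 + 101192) - 1*5246 = 105640 - 5246 = 100394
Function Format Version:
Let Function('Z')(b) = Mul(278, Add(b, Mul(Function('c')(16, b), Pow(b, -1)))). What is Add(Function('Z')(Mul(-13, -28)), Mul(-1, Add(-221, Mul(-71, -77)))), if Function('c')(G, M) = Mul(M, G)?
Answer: 100394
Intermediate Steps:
Function('c')(G, M) = Mul(G, M)
Function('Z')(b) = Add(4448, Mul(278, b)) (Function('Z')(b) = Mul(278, Add(b, Mul(Mul(16, b), Pow(b, -1)))) = Mul(278, Add(b, 16)) = Mul(278, Add(16, b)) = Add(4448, Mul(278, b)))
Add(Function('Z')(Mul(-13, -28)), Mul(-1, Add(-221, Mul(-71, -77)))) = Add(Add(4448, Mul(278, Mul(-13, -28))), Mul(-1, Add(-221, Mul(-71, -77)))) = Add(Add(4448, Mul(278, 364)), Mul(-1, Add(-221, 5467))) = Add(Add(4448, 101192), Mul(-1, 5246)) = Add(105640, -5246) = 100394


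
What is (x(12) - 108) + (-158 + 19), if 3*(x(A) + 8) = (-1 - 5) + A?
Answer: -253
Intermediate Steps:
x(A) = -10 + A/3 (x(A) = -8 + ((-1 - 5) + A)/3 = -8 + (-6 + A)/3 = -8 + (-2 + A/3) = -10 + A/3)
(x(12) - 108) + (-158 + 19) = ((-10 + (1/3)*12) - 108) + (-158 + 19) = ((-10 + 4) - 108) - 139 = (-6 - 108) - 139 = -114 - 139 = -253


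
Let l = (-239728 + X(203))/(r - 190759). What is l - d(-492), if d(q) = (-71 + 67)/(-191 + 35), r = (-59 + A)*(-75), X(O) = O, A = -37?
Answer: 9157916/7158801 ≈ 1.2793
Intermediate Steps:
r = 7200 (r = (-59 - 37)*(-75) = -96*(-75) = 7200)
d(q) = 1/39 (d(q) = -4/(-156) = -4*(-1/156) = 1/39)
l = 239525/183559 (l = (-239728 + 203)/(7200 - 190759) = -239525/(-183559) = -239525*(-1/183559) = 239525/183559 ≈ 1.3049)
l - d(-492) = 239525/183559 - 1*1/39 = 239525/183559 - 1/39 = 9157916/7158801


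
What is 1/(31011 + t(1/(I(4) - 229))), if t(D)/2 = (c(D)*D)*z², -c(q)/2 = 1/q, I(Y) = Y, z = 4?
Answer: 1/30947 ≈ 3.2313e-5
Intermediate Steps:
c(q) = -2/q
t(D) = -64 (t(D) = 2*(((-2/D)*D)*4²) = 2*(-2*16) = 2*(-32) = -64)
1/(31011 + t(1/(I(4) - 229))) = 1/(31011 - 64) = 1/30947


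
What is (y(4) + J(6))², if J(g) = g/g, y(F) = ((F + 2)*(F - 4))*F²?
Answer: 1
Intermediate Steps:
y(F) = F²*(-4 + F)*(2 + F) (y(F) = ((2 + F)*(-4 + F))*F² = ((-4 + F)*(2 + F))*F² = F²*(-4 + F)*(2 + F))
J(g) = 1
(y(4) + J(6))² = (4²*(-8 + 4² - 2*4) + 1)² = (16*(-8 + 16 - 8) + 1)² = (16*0 + 1)² = (0 + 1)² = 1² = 1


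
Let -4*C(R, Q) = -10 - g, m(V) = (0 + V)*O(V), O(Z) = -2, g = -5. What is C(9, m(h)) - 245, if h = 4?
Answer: -975/4 ≈ -243.75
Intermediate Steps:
m(V) = -2*V (m(V) = (0 + V)*(-2) = V*(-2) = -2*V)
C(R, Q) = 5/4 (C(R, Q) = -(-10 - 1*(-5))/4 = -(-10 + 5)/4 = -¼*(-5) = 5/4)
C(9, m(h)) - 245 = 5/4 - 245 = -975/4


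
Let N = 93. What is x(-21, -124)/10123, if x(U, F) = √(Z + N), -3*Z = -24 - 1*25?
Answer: 2*√246/30369 ≈ 0.0010329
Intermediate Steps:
Z = 49/3 (Z = -(-24 - 1*25)/3 = -(-24 - 25)/3 = -⅓*(-49) = 49/3 ≈ 16.333)
x(U, F) = 2*√246/3 (x(U, F) = √(49/3 + 93) = √(328/3) = 2*√246/3)
x(-21, -124)/10123 = (2*√246/3)/10123 = (2*√246/3)*(1/10123) = 2*√246/30369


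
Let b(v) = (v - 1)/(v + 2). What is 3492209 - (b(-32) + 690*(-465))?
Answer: 38130579/10 ≈ 3.8131e+6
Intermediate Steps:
b(v) = (-1 + v)/(2 + v)
3492209 - (b(-32) + 690*(-465)) = 3492209 - ((-1 - 32)/(2 - 32) + 690*(-465)) = 3492209 - (-33/(-30) - 320850) = 3492209 - (-1/30*(-33) - 320850) = 3492209 - (11/10 - 320850) = 3492209 - 1*(-3208489/10) = 3492209 + 3208489/10 = 38130579/10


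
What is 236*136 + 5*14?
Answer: 32166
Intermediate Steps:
236*136 + 5*14 = 32096 + 70 = 32166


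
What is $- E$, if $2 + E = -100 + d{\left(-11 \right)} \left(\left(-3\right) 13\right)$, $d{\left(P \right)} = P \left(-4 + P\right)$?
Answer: $6537$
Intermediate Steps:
$E = -6537$ ($E = -2 + \left(-100 + - 11 \left(-4 - 11\right) \left(\left(-3\right) 13\right)\right) = -2 + \left(-100 + \left(-11\right) \left(-15\right) \left(-39\right)\right) = -2 + \left(-100 + 165 \left(-39\right)\right) = -2 - 6535 = -6537$)
$- E = \left(-1\right) \left(-6537\right) = 6537$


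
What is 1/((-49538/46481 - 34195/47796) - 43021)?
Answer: -317372268/13654237646777 ≈ -2.3244e-5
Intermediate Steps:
1/((-49538/46481 - 34195/47796) - 43021) = 1/((-49538*1/46481 - 34195*1/47796) - 43021) = 1/((-49538/46481 - 4885/6828) - 43021) = 1/(-565305149/317372268 - 43021) = 1/(-13654237646777/317372268) = -317372268/13654237646777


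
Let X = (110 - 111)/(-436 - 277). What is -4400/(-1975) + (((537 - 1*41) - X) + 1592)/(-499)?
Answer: -54992185/28107173 ≈ -1.9565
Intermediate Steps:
X = 1/713 (X = -1/(-713) = -1*(-1/713) = 1/713 ≈ 0.0014025)
-4400/(-1975) + (((537 - 1*41) - X) + 1592)/(-499) = -4400/(-1975) + (((537 - 1*41) - 1*1/713) + 1592)/(-499) = -4400*(-1/1975) + (((537 - 41) - 1/713) + 1592)*(-1/499) = 176/79 + ((496 - 1/713) + 1592)*(-1/499) = 176/79 + (353647/713 + 1592)*(-1/499) = 176/79 + (1488743/713)*(-1/499) = 176/79 - 1488743/355787 = -54992185/28107173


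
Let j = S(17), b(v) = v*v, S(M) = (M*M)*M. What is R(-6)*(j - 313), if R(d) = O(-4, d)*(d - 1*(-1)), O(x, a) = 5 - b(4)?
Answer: 253000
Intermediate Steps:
S(M) = M³ (S(M) = M²*M = M³)
b(v) = v²
j = 4913 (j = 17³ = 4913)
O(x, a) = -11 (O(x, a) = 5 - 1*4² = 5 - 1*16 = 5 - 16 = -11)
R(d) = -11 - 11*d (R(d) = -11*(d - 1*(-1)) = -11*(d + 1) = -11*(1 + d) = -11 - 11*d)
R(-6)*(j - 313) = (-11 - 11*(-6))*(4913 - 313) = (-11 + 66)*4600 = 55*4600 = 253000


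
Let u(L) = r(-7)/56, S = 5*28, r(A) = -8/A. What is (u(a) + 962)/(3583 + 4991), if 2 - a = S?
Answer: 15713/140042 ≈ 0.11220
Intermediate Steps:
S = 140
a = -138 (a = 2 - 1*140 = 2 - 140 = -138)
u(L) = 1/49 (u(L) = -8/(-7)/56 = -8*(-⅐)*(1/56) = (8/7)*(1/56) = 1/49)
(u(a) + 962)/(3583 + 4991) = (1/49 + 962)/(3583 + 4991) = (47139/49)/8574 = (47139/49)*(1/8574) = 15713/140042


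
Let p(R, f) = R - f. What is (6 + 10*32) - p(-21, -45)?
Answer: 302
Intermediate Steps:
(6 + 10*32) - p(-21, -45) = (6 + 10*32) - (-21 - 1*(-45)) = (6 + 320) - (-21 + 45) = 326 - 1*24 = 326 - 24 = 302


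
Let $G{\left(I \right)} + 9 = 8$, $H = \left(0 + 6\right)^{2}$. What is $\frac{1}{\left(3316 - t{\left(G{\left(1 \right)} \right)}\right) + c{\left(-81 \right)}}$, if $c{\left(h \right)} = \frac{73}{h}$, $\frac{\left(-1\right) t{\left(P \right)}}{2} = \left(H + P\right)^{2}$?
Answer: $\frac{81}{466973} \approx 0.00017346$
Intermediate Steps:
$H = 36$ ($H = 6^{2} = 36$)
$G{\left(I \right)} = -1$ ($G{\left(I \right)} = -9 + 8 = -1$)
$t{\left(P \right)} = - 2 \left(36 + P\right)^{2}$
$\frac{1}{\left(3316 - t{\left(G{\left(1 \right)} \right)}\right) + c{\left(-81 \right)}} = \frac{1}{\left(3316 - - 2 \left(36 - 1\right)^{2}\right) + \frac{73}{-81}} = \frac{1}{\left(3316 - - 2 \cdot 35^{2}\right) + 73 \left(- \frac{1}{81}\right)} = \frac{1}{\left(3316 - \left(-2\right) 1225\right) - \frac{73}{81}} = \frac{1}{\left(3316 - -2450\right) - \frac{73}{81}} = \frac{1}{\left(3316 + 2450\right) - \frac{73}{81}} = \frac{1}{5766 - \frac{73}{81}} = \frac{1}{\frac{466973}{81}} = \frac{81}{466973}$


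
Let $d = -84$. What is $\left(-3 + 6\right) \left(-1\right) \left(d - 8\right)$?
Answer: $276$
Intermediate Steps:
$\left(-3 + 6\right) \left(-1\right) \left(d - 8\right) = \left(-3 + 6\right) \left(-1\right) \left(-84 - 8\right) = 3 \left(-1\right) \left(-92\right) = \left(-3\right) \left(-92\right) = 276$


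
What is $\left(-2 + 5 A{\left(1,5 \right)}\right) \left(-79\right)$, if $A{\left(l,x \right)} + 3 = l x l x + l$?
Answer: $-8927$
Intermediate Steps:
$A{\left(l,x \right)} = -3 + l + l^{2} x^{2}$ ($A{\left(l,x \right)} = -3 + \left(l x l x + l\right) = -3 + \left(x l^{2} x + l\right) = -3 + \left(l^{2} x^{2} + l\right) = -3 + \left(l + l^{2} x^{2}\right) = -3 + l + l^{2} x^{2}$)
$\left(-2 + 5 A{\left(1,5 \right)}\right) \left(-79\right) = \left(-2 + 5 \left(-3 + 1 + 1^{2} \cdot 5^{2}\right)\right) \left(-79\right) = \left(-2 + 5 \left(-3 + 1 + 1 \cdot 25\right)\right) \left(-79\right) = \left(-2 + 5 \left(-3 + 1 + 25\right)\right) \left(-79\right) = \left(-2 + 5 \cdot 23\right) \left(-79\right) = \left(-2 + 115\right) \left(-79\right) = 113 \left(-79\right) = -8927$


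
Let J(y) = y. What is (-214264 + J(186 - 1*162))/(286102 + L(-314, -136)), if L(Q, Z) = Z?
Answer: -107120/142983 ≈ -0.74918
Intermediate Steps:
(-214264 + J(186 - 1*162))/(286102 + L(-314, -136)) = (-214264 + (186 - 1*162))/(286102 - 136) = (-214264 + (186 - 162))/285966 = (-214264 + 24)*(1/285966) = -214240*1/285966 = -107120/142983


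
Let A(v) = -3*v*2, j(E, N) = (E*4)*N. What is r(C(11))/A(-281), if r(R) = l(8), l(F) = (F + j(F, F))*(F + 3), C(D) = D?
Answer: 484/281 ≈ 1.7224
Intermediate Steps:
j(E, N) = 4*E*N (j(E, N) = (4*E)*N = 4*E*N)
A(v) = -6*v
l(F) = (3 + F)*(F + 4*F**2) (l(F) = (F + 4*F*F)*(F + 3) = (F + 4*F**2)*(3 + F) = (3 + F)*(F + 4*F**2))
r(R) = 2904 (r(R) = 8*(3 + 4*8**2 + 13*8) = 8*(3 + 4*64 + 104) = 8*(3 + 256 + 104) = 8*363 = 2904)
r(C(11))/A(-281) = 2904/((-6*(-281))) = 2904/1686 = 2904*(1/1686) = 484/281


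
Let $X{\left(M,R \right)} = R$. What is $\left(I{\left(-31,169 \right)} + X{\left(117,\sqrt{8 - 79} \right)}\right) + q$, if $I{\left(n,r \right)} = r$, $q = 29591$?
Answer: $29760 + i \sqrt{71} \approx 29760.0 + 8.4261 i$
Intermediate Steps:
$\left(I{\left(-31,169 \right)} + X{\left(117,\sqrt{8 - 79} \right)}\right) + q = \left(169 + \sqrt{8 - 79}\right) + 29591 = \left(169 + \sqrt{-71}\right) + 29591 = \left(169 + i \sqrt{71}\right) + 29591 = 29760 + i \sqrt{71}$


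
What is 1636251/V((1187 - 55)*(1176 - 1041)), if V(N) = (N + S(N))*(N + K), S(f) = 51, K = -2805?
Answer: 545417/7644314355 ≈ 7.1349e-5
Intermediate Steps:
V(N) = (-2805 + N)*(51 + N) (V(N) = (N + 51)*(N - 2805) = (51 + N)*(-2805 + N) = (-2805 + N)*(51 + N))
1636251/V((1187 - 55)*(1176 - 1041)) = 1636251/(-143055 + ((1187 - 55)*(1176 - 1041))² - 2754*(1187 - 55)*(1176 - 1041)) = 1636251/(-143055 + (1132*135)² - 3117528*135) = 1636251/(-143055 + 152820² - 2754*152820) = 1636251/(-143055 + 23353952400 - 420866280) = 1636251/22932943065 = 1636251*(1/22932943065) = 545417/7644314355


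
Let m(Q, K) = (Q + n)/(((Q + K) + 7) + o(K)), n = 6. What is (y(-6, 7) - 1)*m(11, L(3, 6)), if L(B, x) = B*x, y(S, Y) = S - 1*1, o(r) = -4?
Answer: -17/4 ≈ -4.2500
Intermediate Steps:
y(S, Y) = -1 + S (y(S, Y) = S - 1 = -1 + S)
m(Q, K) = (6 + Q)/(3 + K + Q) (m(Q, K) = (Q + 6)/(((Q + K) + 7) - 4) = (6 + Q)/(((K + Q) + 7) - 4) = (6 + Q)/((7 + K + Q) - 4) = (6 + Q)/(3 + K + Q))
(y(-6, 7) - 1)*m(11, L(3, 6)) = ((-1 - 6) - 1)*((6 + 11)/(3 + 3*6 + 11)) = (-7 - 1)*(17/(3 + 18 + 11)) = -8*17/32 = -17/4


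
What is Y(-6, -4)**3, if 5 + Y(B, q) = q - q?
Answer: -125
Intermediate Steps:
Y(B, q) = -5 (Y(B, q) = -5 + (q - q) = -5 + 0 = -5)
Y(-6, -4)**3 = (-5)**3 = -125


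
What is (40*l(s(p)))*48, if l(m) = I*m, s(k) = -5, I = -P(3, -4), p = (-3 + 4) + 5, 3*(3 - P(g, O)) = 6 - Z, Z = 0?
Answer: 9600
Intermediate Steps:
P(g, O) = 1 (P(g, O) = 3 - (6 - 1*0)/3 = 3 - (6 + 0)/3 = 3 - ⅓*6 = 3 - 2 = 1)
p = 6 (p = 1 + 5 = 6)
I = -1 (I = -1*1 = -1)
l(m) = -m
(40*l(s(p)))*48 = (40*(-1*(-5)))*48 = (40*5)*48 = 200*48 = 9600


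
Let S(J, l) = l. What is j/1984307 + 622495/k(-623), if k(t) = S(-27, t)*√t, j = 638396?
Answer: 638396/1984307 + 622495*I*√623/388129 ≈ 0.32172 + 40.032*I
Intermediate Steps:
k(t) = t^(3/2) (k(t) = t*√t = t^(3/2))
j/1984307 + 622495/k(-623) = 638396/1984307 + 622495/((-623)^(3/2)) = 638396*(1/1984307) + 622495/((-623*I*√623)) = 638396/1984307 + 622495*(I*√623/388129) = 638396/1984307 + 622495*I*√623/388129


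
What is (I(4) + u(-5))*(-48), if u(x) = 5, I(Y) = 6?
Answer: -528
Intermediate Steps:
(I(4) + u(-5))*(-48) = (6 + 5)*(-48) = 11*(-48) = -528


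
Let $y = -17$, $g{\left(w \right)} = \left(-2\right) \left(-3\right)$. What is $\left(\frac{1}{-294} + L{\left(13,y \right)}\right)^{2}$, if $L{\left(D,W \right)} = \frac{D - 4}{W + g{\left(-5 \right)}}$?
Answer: $\frac{7059649}{10458756} \approx 0.675$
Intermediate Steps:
$g{\left(w \right)} = 6$
$L{\left(D,W \right)} = \frac{-4 + D}{6 + W}$ ($L{\left(D,W \right)} = \frac{D - 4}{W + 6} = \frac{-4 + D}{6 + W}$)
$\left(\frac{1}{-294} + L{\left(13,y \right)}\right)^{2} = \left(\frac{1}{-294} + \frac{-4 + 13}{6 - 17}\right)^{2} = \left(- \frac{1}{294} + \frac{1}{-11} \cdot 9\right)^{2} = \left(- \frac{1}{294} - \frac{9}{11}\right)^{2} = \left(- \frac{2657}{3234}\right)^{2} = \frac{7059649}{10458756}$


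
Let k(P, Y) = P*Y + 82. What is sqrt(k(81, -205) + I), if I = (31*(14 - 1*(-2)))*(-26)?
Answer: I*sqrt(29419) ≈ 171.52*I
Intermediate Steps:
k(P, Y) = 82 + P*Y
I = -12896 (I = (31*(14 + 2))*(-26) = (31*16)*(-26) = 496*(-26) = -12896)
sqrt(k(81, -205) + I) = sqrt((82 + 81*(-205)) - 12896) = sqrt((82 - 16605) - 12896) = sqrt(-16523 - 12896) = sqrt(-29419) = I*sqrt(29419)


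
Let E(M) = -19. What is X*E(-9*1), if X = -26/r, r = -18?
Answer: -247/9 ≈ -27.444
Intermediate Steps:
X = 13/9 (X = -26/(-18) = -26*(-1/18) = 13/9 ≈ 1.4444)
X*E(-9*1) = (13/9)*(-19) = -247/9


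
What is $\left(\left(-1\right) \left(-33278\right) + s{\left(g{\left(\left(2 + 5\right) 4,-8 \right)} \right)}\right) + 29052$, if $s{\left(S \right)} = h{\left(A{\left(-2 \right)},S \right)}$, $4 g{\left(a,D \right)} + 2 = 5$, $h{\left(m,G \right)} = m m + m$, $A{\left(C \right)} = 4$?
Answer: $62350$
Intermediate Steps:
$h{\left(m,G \right)} = m + m^{2}$ ($h{\left(m,G \right)} = m^{2} + m = m + m^{2}$)
$g{\left(a,D \right)} = \frac{3}{4}$ ($g{\left(a,D \right)} = - \frac{1}{2} + \frac{1}{4} \cdot 5 = - \frac{1}{2} + \frac{5}{4} = \frac{3}{4}$)
$s{\left(S \right)} = 20$ ($s{\left(S \right)} = 4 \left(1 + 4\right) = 4 \cdot 5 = 20$)
$\left(\left(-1\right) \left(-33278\right) + s{\left(g{\left(\left(2 + 5\right) 4,-8 \right)} \right)}\right) + 29052 = \left(\left(-1\right) \left(-33278\right) + 20\right) + 29052 = \left(33278 + 20\right) + 29052 = 33298 + 29052 = 62350$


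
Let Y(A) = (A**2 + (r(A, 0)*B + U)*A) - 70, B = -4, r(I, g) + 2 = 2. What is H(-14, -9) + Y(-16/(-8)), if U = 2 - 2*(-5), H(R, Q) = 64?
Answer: 22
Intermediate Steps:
r(I, g) = 0 (r(I, g) = -2 + 2 = 0)
U = 12 (U = 2 + 10 = 12)
Y(A) = -70 + A**2 + 12*A (Y(A) = (A**2 + (0*(-4) + 12)*A) - 70 = (A**2 + (0 + 12)*A) - 70 = (A**2 + 12*A) - 70 = -70 + A**2 + 12*A)
H(-14, -9) + Y(-16/(-8)) = 64 + (-70 + (-16/(-8))**2 + 12*(-16/(-8))) = 64 + (-70 + (-16*(-1/8))**2 + 12*(-16*(-1/8))) = 64 + (-70 + 2**2 + 12*2) = 64 + (-70 + 4 + 24) = 64 - 42 = 22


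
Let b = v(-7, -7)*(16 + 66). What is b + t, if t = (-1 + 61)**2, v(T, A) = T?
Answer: 3026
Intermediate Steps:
t = 3600 (t = 60**2 = 3600)
b = -574 (b = -7*(16 + 66) = -7*82 = -574)
b + t = -574 + 3600 = 3026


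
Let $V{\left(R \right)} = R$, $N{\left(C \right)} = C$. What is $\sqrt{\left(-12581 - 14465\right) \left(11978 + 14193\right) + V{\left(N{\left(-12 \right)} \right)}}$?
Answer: $i \sqrt{707820878} \approx 26605.0 i$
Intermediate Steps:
$\sqrt{\left(-12581 - 14465\right) \left(11978 + 14193\right) + V{\left(N{\left(-12 \right)} \right)}} = \sqrt{\left(-12581 - 14465\right) \left(11978 + 14193\right) - 12} = \sqrt{\left(-27046\right) 26171 - 12} = \sqrt{-707820866 - 12} = \sqrt{-707820878} = i \sqrt{707820878}$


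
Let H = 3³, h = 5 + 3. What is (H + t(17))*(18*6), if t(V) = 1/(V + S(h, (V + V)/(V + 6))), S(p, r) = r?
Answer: 1241784/425 ≈ 2921.8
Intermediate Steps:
h = 8
H = 27
t(V) = 1/(V + 2*V/(6 + V)) (t(V) = 1/(V + (V + V)/(V + 6)) = 1/(V + (2*V)/(6 + V)) = 1/(V + 2*V/(6 + V)))
(H + t(17))*(18*6) = (27 + (6 + 17)/(17*(8 + 17)))*(18*6) = (27 + (1/17)*23/25)*108 = (27 + (1/17)*(1/25)*23)*108 = (27 + 23/425)*108 = (11498/425)*108 = 1241784/425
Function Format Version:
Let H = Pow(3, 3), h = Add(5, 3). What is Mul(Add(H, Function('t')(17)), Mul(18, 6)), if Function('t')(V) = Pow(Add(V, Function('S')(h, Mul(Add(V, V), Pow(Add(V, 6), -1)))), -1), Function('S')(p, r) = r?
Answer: Rational(1241784, 425) ≈ 2921.8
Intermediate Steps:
h = 8
H = 27
Function('t')(V) = Pow(Add(V, Mul(2, V, Pow(Add(6, V), -1))), -1) (Function('t')(V) = Pow(Add(V, Mul(Add(V, V), Pow(Add(V, 6), -1))), -1) = Pow(Add(V, Mul(Mul(2, V), Pow(Add(6, V), -1))), -1) = Pow(Add(V, Mul(2, V, Pow(Add(6, V), -1))), -1))
Mul(Add(H, Function('t')(17)), Mul(18, 6)) = Mul(Add(27, Mul(Pow(17, -1), Pow(Add(8, 17), -1), Add(6, 17))), Mul(18, 6)) = Mul(Add(27, Mul(Rational(1, 17), Pow(25, -1), 23)), 108) = Mul(Add(27, Mul(Rational(1, 17), Rational(1, 25), 23)), 108) = Mul(Add(27, Rational(23, 425)), 108) = Mul(Rational(11498, 425), 108) = Rational(1241784, 425)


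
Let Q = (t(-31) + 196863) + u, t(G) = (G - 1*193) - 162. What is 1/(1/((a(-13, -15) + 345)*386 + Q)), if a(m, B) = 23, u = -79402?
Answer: 259123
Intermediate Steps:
t(G) = -355 + G (t(G) = (G - 193) - 162 = (-193 + G) - 162 = -355 + G)
Q = 117075 (Q = ((-355 - 31) + 196863) - 79402 = (-386 + 196863) - 79402 = 196477 - 79402 = 117075)
1/(1/((a(-13, -15) + 345)*386 + Q)) = 1/(1/((23 + 345)*386 + 117075)) = 1/(1/(368*386 + 117075)) = 1/(1/(142048 + 117075)) = 1/(1/259123) = 259123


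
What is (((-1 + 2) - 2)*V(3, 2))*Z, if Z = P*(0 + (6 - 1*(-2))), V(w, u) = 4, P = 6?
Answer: -192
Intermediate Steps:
Z = 48 (Z = 6*(0 + (6 - 1*(-2))) = 6*(0 + (6 + 2)) = 6*(0 + 8) = 6*8 = 48)
(((-1 + 2) - 2)*V(3, 2))*Z = (((-1 + 2) - 2)*4)*48 = ((1 - 2)*4)*48 = -1*4*48 = -4*48 = -192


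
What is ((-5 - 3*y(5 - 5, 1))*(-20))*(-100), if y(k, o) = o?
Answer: -16000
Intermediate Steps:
((-5 - 3*y(5 - 5, 1))*(-20))*(-100) = ((-5 - 3*1)*(-20))*(-100) = ((-5 - 3)*(-20))*(-100) = -8*(-20)*(-100) = 160*(-100) = -16000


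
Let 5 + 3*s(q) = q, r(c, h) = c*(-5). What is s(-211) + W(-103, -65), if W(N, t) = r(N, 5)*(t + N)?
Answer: -86592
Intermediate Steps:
r(c, h) = -5*c
W(N, t) = -5*N*(N + t) (W(N, t) = (-5*N)*(t + N) = (-5*N)*(N + t) = -5*N*(N + t))
s(q) = -5/3 + q/3
s(-211) + W(-103, -65) = (-5/3 + (⅓)*(-211)) - 5*(-103)*(-103 - 65) = (-5/3 - 211/3) - 5*(-103)*(-168) = -72 - 86520 = -86592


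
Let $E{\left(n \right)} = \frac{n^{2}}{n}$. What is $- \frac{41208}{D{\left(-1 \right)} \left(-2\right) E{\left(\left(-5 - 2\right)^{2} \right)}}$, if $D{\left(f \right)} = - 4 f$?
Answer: $\frac{5151}{49} \approx 105.12$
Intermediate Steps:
$E{\left(n \right)} = n$
$- \frac{41208}{D{\left(-1 \right)} \left(-2\right) E{\left(\left(-5 - 2\right)^{2} \right)}} = - \frac{41208}{\left(-4\right) \left(-1\right) \left(-2\right) \left(-5 - 2\right)^{2}} = - \frac{41208}{4 \left(-2\right) \left(-7\right)^{2}} = - \frac{41208}{\left(-8\right) 49} = - \frac{41208}{-392} = \left(-41208\right) \left(- \frac{1}{392}\right) = \frac{5151}{49}$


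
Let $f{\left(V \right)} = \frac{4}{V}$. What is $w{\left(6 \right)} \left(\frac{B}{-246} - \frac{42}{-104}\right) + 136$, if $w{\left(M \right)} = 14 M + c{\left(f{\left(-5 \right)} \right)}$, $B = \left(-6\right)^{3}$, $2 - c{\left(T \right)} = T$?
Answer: $\frac{1317941}{5330} \approx 247.27$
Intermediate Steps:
$c{\left(T \right)} = 2 - T$
$B = -216$
$w{\left(M \right)} = \frac{14}{5} + 14 M$ ($w{\left(M \right)} = 14 M + \left(2 - \frac{4}{-5}\right) = 14 M + \left(2 - 4 \left(- \frac{1}{5}\right)\right) = 14 M + \left(2 - - \frac{4}{5}\right) = 14 M + \left(2 + \frac{4}{5}\right) = 14 M + \frac{14}{5} = \frac{14}{5} + 14 M$)
$w{\left(6 \right)} \left(\frac{B}{-246} - \frac{42}{-104}\right) + 136 = \left(\frac{14}{5} + 14 \cdot 6\right) \left(- \frac{216}{-246} - \frac{42}{-104}\right) + 136 = \left(\frac{14}{5} + 84\right) \left(\left(-216\right) \left(- \frac{1}{246}\right) - - \frac{21}{52}\right) + 136 = \frac{434 \left(\frac{36}{41} + \frac{21}{52}\right)}{5} + 136 = \frac{434}{5} \cdot \frac{2733}{2132} + 136 = \frac{593061}{5330} + 136 = \frac{1317941}{5330}$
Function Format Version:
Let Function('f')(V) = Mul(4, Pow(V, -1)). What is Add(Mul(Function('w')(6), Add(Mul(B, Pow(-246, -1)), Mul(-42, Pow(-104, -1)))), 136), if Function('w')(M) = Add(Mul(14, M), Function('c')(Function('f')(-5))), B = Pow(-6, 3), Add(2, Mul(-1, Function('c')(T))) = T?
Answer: Rational(1317941, 5330) ≈ 247.27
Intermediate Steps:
Function('c')(T) = Add(2, Mul(-1, T))
B = -216
Function('w')(M) = Add(Rational(14, 5), Mul(14, M)) (Function('w')(M) = Add(Mul(14, M), Add(2, Mul(-1, Mul(4, Pow(-5, -1))))) = Add(Mul(14, M), Add(2, Mul(-1, Mul(4, Rational(-1, 5))))) = Add(Mul(14, M), Add(2, Mul(-1, Rational(-4, 5)))) = Add(Mul(14, M), Add(2, Rational(4, 5))) = Add(Mul(14, M), Rational(14, 5)) = Add(Rational(14, 5), Mul(14, M)))
Add(Mul(Function('w')(6), Add(Mul(B, Pow(-246, -1)), Mul(-42, Pow(-104, -1)))), 136) = Add(Mul(Add(Rational(14, 5), Mul(14, 6)), Add(Mul(-216, Pow(-246, -1)), Mul(-42, Pow(-104, -1)))), 136) = Add(Mul(Add(Rational(14, 5), 84), Add(Mul(-216, Rational(-1, 246)), Mul(-42, Rational(-1, 104)))), 136) = Add(Mul(Rational(434, 5), Add(Rational(36, 41), Rational(21, 52))), 136) = Add(Mul(Rational(434, 5), Rational(2733, 2132)), 136) = Add(Rational(593061, 5330), 136) = Rational(1317941, 5330)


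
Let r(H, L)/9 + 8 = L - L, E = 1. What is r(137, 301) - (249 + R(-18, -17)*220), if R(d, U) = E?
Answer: -541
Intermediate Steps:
R(d, U) = 1
r(H, L) = -72 (r(H, L) = -72 + 9*(L - L) = -72 + 9*0 = -72 + 0 = -72)
r(137, 301) - (249 + R(-18, -17)*220) = -72 - (249 + 1*220) = -72 - (249 + 220) = -72 - 1*469 = -72 - 469 = -541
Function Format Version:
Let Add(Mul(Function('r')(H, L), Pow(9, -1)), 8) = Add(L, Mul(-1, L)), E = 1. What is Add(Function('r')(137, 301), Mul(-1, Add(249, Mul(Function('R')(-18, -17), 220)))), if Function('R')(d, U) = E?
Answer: -541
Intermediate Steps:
Function('R')(d, U) = 1
Function('r')(H, L) = -72 (Function('r')(H, L) = Add(-72, Mul(9, Add(L, Mul(-1, L)))) = Add(-72, Mul(9, 0)) = Add(-72, 0) = -72)
Add(Function('r')(137, 301), Mul(-1, Add(249, Mul(Function('R')(-18, -17), 220)))) = Add(-72, Mul(-1, Add(249, Mul(1, 220)))) = Add(-72, Mul(-1, Add(249, 220))) = Add(-72, Mul(-1, 469)) = Add(-72, -469) = -541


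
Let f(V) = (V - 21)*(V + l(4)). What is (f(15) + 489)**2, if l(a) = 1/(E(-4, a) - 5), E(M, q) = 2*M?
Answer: 26967249/169 ≈ 1.5957e+5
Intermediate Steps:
l(a) = -1/13 (l(a) = 1/(2*(-4) - 5) = 1/(-8 - 5) = 1/(-13) = -1/13)
f(V) = (-21 + V)*(-1/13 + V) (f(V) = (V - 21)*(V - 1/13) = (-21 + V)*(-1/13 + V))
(f(15) + 489)**2 = ((21/13 + 15**2 - 274/13*15) + 489)**2 = ((21/13 + 225 - 4110/13) + 489)**2 = (-1164/13 + 489)**2 = (5193/13)**2 = 26967249/169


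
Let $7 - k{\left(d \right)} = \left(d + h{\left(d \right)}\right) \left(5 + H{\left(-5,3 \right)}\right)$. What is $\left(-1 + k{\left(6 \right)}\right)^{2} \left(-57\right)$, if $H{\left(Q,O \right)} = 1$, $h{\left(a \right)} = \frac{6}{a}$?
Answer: $-73872$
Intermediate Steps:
$k{\left(d \right)} = 7 - \frac{36}{d} - 6 d$ ($k{\left(d \right)} = 7 - \left(d + \frac{6}{d}\right) \left(5 + 1\right) = 7 - \left(d + \frac{6}{d}\right) 6 = 7 - \left(6 d + \frac{36}{d}\right) = 7 - \frac{36}{d} - 6 d$)
$\left(-1 + k{\left(6 \right)}\right)^{2} \left(-57\right) = \left(-1 - \left(29 + 6\right)\right)^{2} \left(-57\right) = \left(-1 - 35\right)^{2} \left(-57\right) = \left(-36\right)^{2} \left(-57\right) = 1296 \left(-57\right) = -73872$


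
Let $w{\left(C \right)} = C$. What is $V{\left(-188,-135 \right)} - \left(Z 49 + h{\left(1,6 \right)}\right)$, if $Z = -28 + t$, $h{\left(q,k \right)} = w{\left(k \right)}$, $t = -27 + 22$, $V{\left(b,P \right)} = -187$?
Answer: $1424$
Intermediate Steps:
$t = -5$
$h{\left(q,k \right)} = k$
$Z = -33$ ($Z = -28 - 5 = -33$)
$V{\left(-188,-135 \right)} - \left(Z 49 + h{\left(1,6 \right)}\right) = -187 - \left(\left(-33\right) 49 + 6\right) = -187 - \left(-1617 + 6\right) = -187 - -1611 = -187 + 1611 = 1424$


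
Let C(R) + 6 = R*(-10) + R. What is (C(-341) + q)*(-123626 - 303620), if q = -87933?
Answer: 36260368020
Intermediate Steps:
C(R) = -6 - 9*R (C(R) = -6 + (R*(-10) + R) = -6 + (-10*R + R) = -6 - 9*R)
(C(-341) + q)*(-123626 - 303620) = ((-6 - 9*(-341)) - 87933)*(-123626 - 303620) = ((-6 + 3069) - 87933)*(-427246) = (3063 - 87933)*(-427246) = -84870*(-427246) = 36260368020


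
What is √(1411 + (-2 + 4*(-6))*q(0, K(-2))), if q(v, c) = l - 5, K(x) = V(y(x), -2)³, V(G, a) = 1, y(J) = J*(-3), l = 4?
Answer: √1437 ≈ 37.908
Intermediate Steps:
y(J) = -3*J
K(x) = 1 (K(x) = 1³ = 1)
q(v, c) = -1 (q(v, c) = 4 - 5 = -1)
√(1411 + (-2 + 4*(-6))*q(0, K(-2))) = √(1411 + (-2 + 4*(-6))*(-1)) = √(1411 + (-2 - 24)*(-1)) = √(1411 - 26*(-1)) = √(1411 + 26) = √1437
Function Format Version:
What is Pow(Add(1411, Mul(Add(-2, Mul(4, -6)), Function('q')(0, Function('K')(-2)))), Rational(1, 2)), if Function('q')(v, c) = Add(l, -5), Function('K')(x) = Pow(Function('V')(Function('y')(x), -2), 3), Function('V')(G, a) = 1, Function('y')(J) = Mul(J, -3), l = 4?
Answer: Pow(1437, Rational(1, 2)) ≈ 37.908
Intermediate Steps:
Function('y')(J) = Mul(-3, J)
Function('K')(x) = 1 (Function('K')(x) = Pow(1, 3) = 1)
Function('q')(v, c) = -1 (Function('q')(v, c) = Add(4, -5) = -1)
Pow(Add(1411, Mul(Add(-2, Mul(4, -6)), Function('q')(0, Function('K')(-2)))), Rational(1, 2)) = Pow(Add(1411, Mul(Add(-2, Mul(4, -6)), -1)), Rational(1, 2)) = Pow(Add(1411, Mul(Add(-2, -24), -1)), Rational(1, 2)) = Pow(Add(1411, Mul(-26, -1)), Rational(1, 2)) = Pow(Add(1411, 26), Rational(1, 2)) = Pow(1437, Rational(1, 2))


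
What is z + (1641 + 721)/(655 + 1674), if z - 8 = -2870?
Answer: -6663236/2329 ≈ -2861.0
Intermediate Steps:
z = -2862 (z = 8 - 2870 = -2862)
z + (1641 + 721)/(655 + 1674) = -2862 + (1641 + 721)/(655 + 1674) = -2862 + 2362/2329 = -6663236/2329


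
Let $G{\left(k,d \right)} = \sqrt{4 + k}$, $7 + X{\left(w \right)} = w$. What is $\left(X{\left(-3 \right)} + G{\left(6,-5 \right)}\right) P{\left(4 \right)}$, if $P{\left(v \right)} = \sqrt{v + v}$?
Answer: $2 \sqrt{2} \left(-10 + \sqrt{10}\right) \approx -19.34$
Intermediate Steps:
$P{\left(v \right)} = \sqrt{2} \sqrt{v}$ ($P{\left(v \right)} = \sqrt{2 v} = \sqrt{2} \sqrt{v}$)
$X{\left(w \right)} = -7 + w$
$\left(X{\left(-3 \right)} + G{\left(6,-5 \right)}\right) P{\left(4 \right)} = \left(\left(-7 - 3\right) + \sqrt{4 + 6}\right) \sqrt{2} \sqrt{4} = \left(-10 + \sqrt{10}\right) \sqrt{2} \cdot 2 = \left(-10 + \sqrt{10}\right) 2 \sqrt{2} = 2 \sqrt{2} \left(-10 + \sqrt{10}\right)$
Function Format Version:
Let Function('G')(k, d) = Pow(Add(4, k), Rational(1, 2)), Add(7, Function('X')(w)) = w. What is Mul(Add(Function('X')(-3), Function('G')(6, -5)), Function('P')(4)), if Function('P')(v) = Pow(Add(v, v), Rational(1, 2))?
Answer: Mul(2, Pow(2, Rational(1, 2)), Add(-10, Pow(10, Rational(1, 2)))) ≈ -19.340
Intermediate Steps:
Function('P')(v) = Mul(Pow(2, Rational(1, 2)), Pow(v, Rational(1, 2))) (Function('P')(v) = Pow(Mul(2, v), Rational(1, 2)) = Mul(Pow(2, Rational(1, 2)), Pow(v, Rational(1, 2))))
Function('X')(w) = Add(-7, w)
Mul(Add(Function('X')(-3), Function('G')(6, -5)), Function('P')(4)) = Mul(Add(Add(-7, -3), Pow(Add(4, 6), Rational(1, 2))), Mul(Pow(2, Rational(1, 2)), Pow(4, Rational(1, 2)))) = Mul(Add(-10, Pow(10, Rational(1, 2))), Mul(Pow(2, Rational(1, 2)), 2)) = Mul(Add(-10, Pow(10, Rational(1, 2))), Mul(2, Pow(2, Rational(1, 2)))) = Mul(2, Pow(2, Rational(1, 2)), Add(-10, Pow(10, Rational(1, 2))))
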